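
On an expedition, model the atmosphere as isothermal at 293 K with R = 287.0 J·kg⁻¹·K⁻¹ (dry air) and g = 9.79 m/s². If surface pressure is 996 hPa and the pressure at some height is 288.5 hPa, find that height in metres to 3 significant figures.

Scale height: H = RT/g = 287.0 × 293 / 9.79 = 8589.5 m.
Invert the barometric formula: z = H ln(P₀/P).
P₀/P = 996/288.5 = 3.4523; ln(3.4523) = 1.2390.
z = 8589.5 × 1.2390 = 10642 m.

z ≈ 10600 m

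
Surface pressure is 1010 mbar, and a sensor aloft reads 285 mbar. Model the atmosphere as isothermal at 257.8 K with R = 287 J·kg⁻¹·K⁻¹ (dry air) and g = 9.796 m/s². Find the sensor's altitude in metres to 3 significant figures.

Scale height: H = RT/g = 287 × 257.8 / 9.796 = 7552.9 m.
Invert the barometric formula: z = H ln(P₀/P).
P₀/P = 1010/285 = 3.5439; ln(3.5439) = 1.2652.
z = 7552.9 × 1.2652 = 9555.9 m.

z ≈ 9560 m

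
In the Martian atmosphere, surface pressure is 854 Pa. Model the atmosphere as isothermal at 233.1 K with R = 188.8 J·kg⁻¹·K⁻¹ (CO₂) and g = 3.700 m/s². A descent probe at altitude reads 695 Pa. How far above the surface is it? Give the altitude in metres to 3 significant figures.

z ≈ 2450 m

Scale height: H = RT/g = 188.8 × 233.1 / 3.700 = 11894 m.
Invert the barometric formula: z = H ln(P₀/P).
P₀/P = 854/695 = 1.2288; ln(1.2288) = 0.20604.
z = 11894 × 0.20604 = 2450.6 m.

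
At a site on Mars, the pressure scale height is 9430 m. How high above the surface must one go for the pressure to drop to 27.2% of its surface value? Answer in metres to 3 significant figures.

Set P/P₀ = exp(−z/H) = 0.272, so z = −H ln(0.272).
−ln(0.272) = 1.3020; z = 9430.0 × 1.3020 = 12278 m.

z ≈ 12300 m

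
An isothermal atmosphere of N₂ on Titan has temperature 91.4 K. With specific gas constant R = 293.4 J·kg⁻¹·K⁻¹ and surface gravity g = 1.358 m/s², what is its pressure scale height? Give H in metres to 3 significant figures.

H ≈ 19700 m

The scale height of an isothermal atmosphere is H = RT/g.
H = 293.4 × 91.4 / 1.358 = 26817/1.358 = 19747 m.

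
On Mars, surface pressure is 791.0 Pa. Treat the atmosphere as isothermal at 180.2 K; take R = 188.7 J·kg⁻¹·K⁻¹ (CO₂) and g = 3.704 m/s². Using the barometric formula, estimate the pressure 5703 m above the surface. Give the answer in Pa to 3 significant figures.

Scale height: H = RT/g = 188.7 × 180.2 / 3.704 = 9180.3 m.
Barometric formula: P = P₀ exp(−z/H).
z/H = 5703.0/9180.3 = 0.62122; exp(−0.62122) = 0.53729.
P = 791.0 × 0.53729 = 425.00 Pa.

P ≈ 425 Pa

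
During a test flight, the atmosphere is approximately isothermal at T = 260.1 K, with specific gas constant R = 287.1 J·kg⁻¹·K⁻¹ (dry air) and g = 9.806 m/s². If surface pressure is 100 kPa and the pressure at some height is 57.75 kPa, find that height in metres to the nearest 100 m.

z ≈ 4200 m

Scale height: H = RT/g = 287.1 × 260.1 / 9.806 = 7615.2 m.
Invert the barometric formula: z = H ln(P₀/P).
P₀/P = 100/57.75 = 1.7316; ln(1.7316) = 0.54905.
z = 7615.2 × 0.54905 = 4181.1 m.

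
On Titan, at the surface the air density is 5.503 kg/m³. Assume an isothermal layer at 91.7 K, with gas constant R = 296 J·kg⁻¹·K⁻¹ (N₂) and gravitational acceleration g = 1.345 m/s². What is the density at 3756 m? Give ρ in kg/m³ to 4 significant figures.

Scale height: H = RT/g = 296 × 91.7 / 1.345 = 20181 m.
In an isothermal atmosphere, density decays like pressure: ρ = ρ₀ exp(−z/H).
z/H = 3756.0/20181 = 0.18612; exp(−0.18612) = 0.83017.
ρ = 5.503 × 0.83017 = 4.5684 kg/m³.

ρ ≈ 4.568 kg/m³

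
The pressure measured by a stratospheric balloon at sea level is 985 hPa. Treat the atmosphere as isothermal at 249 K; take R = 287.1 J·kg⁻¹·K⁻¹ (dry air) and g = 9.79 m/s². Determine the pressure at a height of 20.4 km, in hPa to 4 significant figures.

P ≈ 60.28 hPa

Scale height: H = RT/g = 287.1 × 249 / 9.79 = 7302.1 m.
Barometric formula: P = P₀ exp(−z/H).
z/H = 20400/7302.1 = 2.7937; exp(−2.7937) = 0.061194.
P = 985 × 0.061194 = 60.276 hPa.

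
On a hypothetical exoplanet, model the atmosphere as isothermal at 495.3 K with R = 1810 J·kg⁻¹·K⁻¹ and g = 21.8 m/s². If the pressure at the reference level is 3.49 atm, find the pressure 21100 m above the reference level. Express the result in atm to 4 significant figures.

P ≈ 2.089 atm

Scale height: H = RT/g = 1810 × 495.3 / 21.8 = 41124 m.
Barometric formula: P = P₀ exp(−z/H).
z/H = 21100/41124 = 0.51308; exp(−0.51308) = 0.59865.
P = 3.49 × 0.59865 = 2.0893 atm.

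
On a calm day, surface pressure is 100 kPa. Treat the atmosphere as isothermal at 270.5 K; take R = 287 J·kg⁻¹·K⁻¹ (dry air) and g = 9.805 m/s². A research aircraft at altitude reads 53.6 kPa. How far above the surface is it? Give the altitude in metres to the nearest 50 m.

z ≈ 4950 m

Scale height: H = RT/g = 287 × 270.5 / 9.805 = 7917.7 m.
Invert the barometric formula: z = H ln(P₀/P).
P₀/P = 100/53.6 = 1.8657; ln(1.8657) = 0.62364.
z = 7917.7 × 0.62364 = 4937.8 m.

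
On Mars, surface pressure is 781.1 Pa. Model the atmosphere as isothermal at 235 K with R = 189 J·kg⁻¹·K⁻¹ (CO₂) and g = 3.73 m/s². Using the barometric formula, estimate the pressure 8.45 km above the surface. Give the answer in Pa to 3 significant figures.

P ≈ 384 Pa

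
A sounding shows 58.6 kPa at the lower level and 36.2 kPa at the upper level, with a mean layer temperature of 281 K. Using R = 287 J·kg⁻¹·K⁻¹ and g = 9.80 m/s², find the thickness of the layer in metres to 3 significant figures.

Hypsometric equation: Δz = (R T̄/g) ln(P₁/P₂).
R T̄/g = 287 × 281 / 9.80 = 8229.3 m.
ln(58.6/36.2) = ln(1.6188) = 0.48169.
Δz = 8229.3 × 0.48169 = 3964.0 m.

Δz ≈ 3960 m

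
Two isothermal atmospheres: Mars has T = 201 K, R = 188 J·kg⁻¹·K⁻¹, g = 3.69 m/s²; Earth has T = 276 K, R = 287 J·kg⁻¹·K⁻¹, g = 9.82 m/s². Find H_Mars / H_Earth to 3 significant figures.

H_Mars/H_Earth ≈ 1.27

H = RT/g for each body.
H_Mars = 188 × 201 / 3.69 = 10241 m.
H_Earth = 287 × 276 / 9.82 = 8066.4 m.
H_Mars/H_Earth = 10241/8066.4 = 1.2696.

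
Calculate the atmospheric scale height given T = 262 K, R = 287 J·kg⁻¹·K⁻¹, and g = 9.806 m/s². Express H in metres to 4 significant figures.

The scale height of an isothermal atmosphere is H = RT/g.
H = 287 × 262 / 9.806 = 75194/9.806 = 7668.2 m.

H ≈ 7668 m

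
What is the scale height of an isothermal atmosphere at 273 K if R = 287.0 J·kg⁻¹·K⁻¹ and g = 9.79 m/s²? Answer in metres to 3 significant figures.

H ≈ 8000 m

The scale height of an isothermal atmosphere is H = RT/g.
H = 287.0 × 273 / 9.79 = 78351/9.79 = 8003.2 m.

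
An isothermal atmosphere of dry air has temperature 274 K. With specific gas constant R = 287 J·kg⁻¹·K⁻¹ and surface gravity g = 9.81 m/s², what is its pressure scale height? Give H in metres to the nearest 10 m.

H ≈ 8020 m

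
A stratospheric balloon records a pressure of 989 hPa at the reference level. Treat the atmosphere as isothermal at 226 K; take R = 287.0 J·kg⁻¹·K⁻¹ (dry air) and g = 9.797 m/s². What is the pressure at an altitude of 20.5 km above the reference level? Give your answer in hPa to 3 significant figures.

P ≈ 44.7 hPa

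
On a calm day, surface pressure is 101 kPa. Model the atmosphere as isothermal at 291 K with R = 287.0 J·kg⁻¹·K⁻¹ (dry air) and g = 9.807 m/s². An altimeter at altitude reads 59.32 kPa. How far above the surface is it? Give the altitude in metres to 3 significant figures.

Scale height: H = RT/g = 287.0 × 291 / 9.807 = 8516.1 m.
Invert the barometric formula: z = H ln(P₀/P).
P₀/P = 101/59.32 = 1.7026; ln(1.7026) = 0.53216.
z = 8516.1 × 0.53216 = 4531.9 m.

z ≈ 4530 m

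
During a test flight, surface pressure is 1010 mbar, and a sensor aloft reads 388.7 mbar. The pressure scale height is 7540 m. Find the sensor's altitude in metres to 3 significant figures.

Invert the barometric formula: z = H ln(P₀/P).
P₀/P = 1010/388.7 = 2.5984; ln(2.5984) = 0.95490.
z = 7540.0 × 0.95490 = 7199.9 m.

z ≈ 7200 m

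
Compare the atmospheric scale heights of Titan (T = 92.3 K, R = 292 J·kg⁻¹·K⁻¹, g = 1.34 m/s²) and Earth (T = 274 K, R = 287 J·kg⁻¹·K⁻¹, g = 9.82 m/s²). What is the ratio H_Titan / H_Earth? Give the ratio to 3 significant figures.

H_Titan/H_Earth ≈ 2.51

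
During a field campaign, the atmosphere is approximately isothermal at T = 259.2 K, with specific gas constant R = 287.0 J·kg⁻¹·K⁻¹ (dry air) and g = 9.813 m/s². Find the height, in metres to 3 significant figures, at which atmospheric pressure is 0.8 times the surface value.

z ≈ 1690 m

Scale height: H = RT/g = 287.0 × 259.2 / 9.813 = 7580.8 m.
Set P/P₀ = exp(−z/H) = 0.8, so z = −H ln(0.8).
−ln(0.8) = 0.22314; z = 7580.8 × 0.22314 = 1691.6 m.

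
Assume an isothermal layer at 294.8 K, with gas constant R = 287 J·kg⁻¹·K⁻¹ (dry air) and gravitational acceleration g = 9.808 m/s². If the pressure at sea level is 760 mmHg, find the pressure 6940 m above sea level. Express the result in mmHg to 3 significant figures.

Scale height: H = RT/g = 287 × 294.8 / 9.808 = 8626.4 m.
Barometric formula: P = P₀ exp(−z/H).
z/H = 6940.0/8626.4 = 0.80451; exp(−0.80451) = 0.44731.
P = 760 × 0.44731 = 339.96 mmHg.

P ≈ 340 mmHg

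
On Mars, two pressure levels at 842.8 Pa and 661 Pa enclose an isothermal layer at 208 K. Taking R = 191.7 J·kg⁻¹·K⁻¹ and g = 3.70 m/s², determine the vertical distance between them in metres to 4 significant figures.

Δz ≈ 2618 m

Hypsometric equation: Δz = (R T̄/g) ln(P₁/P₂).
R T̄/g = 191.7 × 208 / 3.70 = 10777 m.
ln(842.8/661) = ln(1.2750) = 0.24295.
Δz = 10777 × 0.24295 = 2618.3 m.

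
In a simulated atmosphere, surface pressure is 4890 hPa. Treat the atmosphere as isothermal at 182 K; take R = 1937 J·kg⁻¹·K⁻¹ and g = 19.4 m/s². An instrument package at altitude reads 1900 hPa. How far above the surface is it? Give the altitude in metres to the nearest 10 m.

Scale height: H = RT/g = 1937 × 182 / 19.4 = 18172 m.
Invert the barometric formula: z = H ln(P₀/P).
P₀/P = 4890/1900 = 2.5737; ln(2.5737) = 0.94534.
z = 18172 × 0.94534 = 17179 m.

z ≈ 17180 m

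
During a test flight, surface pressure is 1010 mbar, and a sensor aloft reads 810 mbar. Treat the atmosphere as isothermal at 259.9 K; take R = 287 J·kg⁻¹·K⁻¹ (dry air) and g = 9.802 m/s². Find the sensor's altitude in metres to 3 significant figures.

Scale height: H = RT/g = 287 × 259.9 / 9.802 = 7609.8 m.
Invert the barometric formula: z = H ln(P₀/P).
P₀/P = 1010/810 = 1.2469; ln(1.2469) = 0.22066.
z = 7609.8 × 0.22066 = 1679.2 m.

z ≈ 1680 m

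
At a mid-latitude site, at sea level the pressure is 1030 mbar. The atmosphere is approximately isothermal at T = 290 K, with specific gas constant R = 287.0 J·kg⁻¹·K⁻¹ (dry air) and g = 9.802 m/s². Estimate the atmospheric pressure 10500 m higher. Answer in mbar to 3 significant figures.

P ≈ 299 mbar

Scale height: H = RT/g = 287.0 × 290 / 9.802 = 8491.1 m.
Barometric formula: P = P₀ exp(−z/H).
z/H = 10500/8491.1 = 1.2366; exp(−1.2366) = 0.29037.
P = 1030 × 0.29037 = 299.08 mbar.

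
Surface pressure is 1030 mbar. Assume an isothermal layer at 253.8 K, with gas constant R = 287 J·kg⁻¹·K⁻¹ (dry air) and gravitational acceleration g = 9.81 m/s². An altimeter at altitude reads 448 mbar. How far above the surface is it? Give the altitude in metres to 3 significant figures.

Scale height: H = RT/g = 287 × 253.8 / 9.81 = 7425.1 m.
Invert the barometric formula: z = H ln(P₀/P).
P₀/P = 1030/448 = 2.2991; ln(2.2991) = 0.83252.
z = 7425.1 × 0.83252 = 6181.5 m.

z ≈ 6180 m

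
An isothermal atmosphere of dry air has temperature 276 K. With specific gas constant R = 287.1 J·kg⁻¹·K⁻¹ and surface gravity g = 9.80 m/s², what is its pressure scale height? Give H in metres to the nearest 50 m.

The scale height of an isothermal atmosphere is H = RT/g.
H = 287.1 × 276 / 9.80 = 79240/9.80 = 8085.7 m.

H ≈ 8100 m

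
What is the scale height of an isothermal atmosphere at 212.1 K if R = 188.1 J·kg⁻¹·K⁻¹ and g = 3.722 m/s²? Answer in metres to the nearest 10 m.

H ≈ 10720 m

The scale height of an isothermal atmosphere is H = RT/g.
H = 188.1 × 212.1 / 3.722 = 39896/3.722 = 10719 m.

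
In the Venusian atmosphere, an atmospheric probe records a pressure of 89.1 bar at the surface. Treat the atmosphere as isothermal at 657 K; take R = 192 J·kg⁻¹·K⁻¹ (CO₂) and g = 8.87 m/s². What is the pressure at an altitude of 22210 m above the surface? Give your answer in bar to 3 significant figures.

P ≈ 18.7 bar

Scale height: H = RT/g = 192 × 657 / 8.87 = 14221 m.
Barometric formula: P = P₀ exp(−z/H).
z/H = 22210/14221 = 1.5618; exp(−1.5618) = 0.20976.
P = 89.1 × 0.20976 = 18.690 bar.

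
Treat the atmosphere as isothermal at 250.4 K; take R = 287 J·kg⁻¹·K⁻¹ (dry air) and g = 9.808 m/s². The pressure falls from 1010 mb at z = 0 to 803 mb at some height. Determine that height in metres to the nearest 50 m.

z ≈ 1700 m

Scale height: H = RT/g = 287 × 250.4 / 9.808 = 7327.2 m.
Invert the barometric formula: z = H ln(P₀/P).
P₀/P = 1010/803 = 1.2578; ln(1.2578) = 0.22936.
z = 7327.2 × 0.22936 = 1680.6 m.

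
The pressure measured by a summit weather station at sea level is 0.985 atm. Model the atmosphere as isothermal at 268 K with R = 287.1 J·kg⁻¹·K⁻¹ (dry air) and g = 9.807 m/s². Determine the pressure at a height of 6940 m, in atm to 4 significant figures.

P ≈ 0.4067 atm

Scale height: H = RT/g = 287.1 × 268 / 9.807 = 7845.7 m.
Barometric formula: P = P₀ exp(−z/H).
z/H = 6940.0/7845.7 = 0.88456; exp(−0.88456) = 0.41290.
P = 0.985 × 0.41290 = 0.40671 atm.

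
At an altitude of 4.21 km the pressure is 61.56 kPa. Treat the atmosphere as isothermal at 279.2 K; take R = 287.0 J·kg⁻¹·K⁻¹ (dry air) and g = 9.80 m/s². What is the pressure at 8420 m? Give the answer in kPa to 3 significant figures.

Scale height: H = RT/g = 287.0 × 279.2 / 9.80 = 8176.6 m.
Between two levels, P₂ = P₁ exp(−Δz/H) with Δz = z₂ − z₁.
Δz = 8420.0 − 4210.0 = 4210.0 m; Δz/H = 4210.0/8176.6 = 0.51488.
P₂ = 61.56 × exp(−0.51488) = 61.56 × 0.59757 = 36.786 kPa.

P ≈ 36.8 kPa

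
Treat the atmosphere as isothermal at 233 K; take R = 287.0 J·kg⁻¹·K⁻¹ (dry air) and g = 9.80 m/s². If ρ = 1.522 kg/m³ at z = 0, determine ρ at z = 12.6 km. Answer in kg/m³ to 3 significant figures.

ρ ≈ 0.240 kg/m³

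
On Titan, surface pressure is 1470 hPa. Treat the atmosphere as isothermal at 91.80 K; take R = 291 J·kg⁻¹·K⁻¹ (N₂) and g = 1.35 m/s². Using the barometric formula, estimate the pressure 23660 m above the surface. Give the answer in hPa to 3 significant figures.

Scale height: H = RT/g = 291 × 91.80 / 1.35 = 19788 m.
Barometric formula: P = P₀ exp(−z/H).
z/H = 23660/19788 = 1.1957; exp(−1.1957) = 0.30249.
P = 1470 × 0.30249 = 444.66 hPa.

P ≈ 445 hPa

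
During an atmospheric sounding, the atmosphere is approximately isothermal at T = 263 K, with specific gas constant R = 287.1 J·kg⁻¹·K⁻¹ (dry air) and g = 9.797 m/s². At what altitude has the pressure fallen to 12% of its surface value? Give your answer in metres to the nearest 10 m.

z ≈ 16340 m

Scale height: H = RT/g = 287.1 × 263 / 9.797 = 7707.2 m.
Set P/P₀ = exp(−z/H) = 0.12, so z = −H ln(0.12).
−ln(0.12) = 2.1203; z = 7707.2 × 2.1203 = 16342 m.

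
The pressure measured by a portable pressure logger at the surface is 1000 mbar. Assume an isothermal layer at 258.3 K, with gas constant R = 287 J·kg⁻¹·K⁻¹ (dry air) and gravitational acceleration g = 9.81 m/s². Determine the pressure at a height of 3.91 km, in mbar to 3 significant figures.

P ≈ 596 mbar

Scale height: H = RT/g = 287 × 258.3 / 9.81 = 7556.8 m.
Barometric formula: P = P₀ exp(−z/H).
z/H = 3910.0/7556.8 = 0.51741; exp(−0.51741) = 0.59606.
P = 1000 × 0.59606 = 596.06 mbar.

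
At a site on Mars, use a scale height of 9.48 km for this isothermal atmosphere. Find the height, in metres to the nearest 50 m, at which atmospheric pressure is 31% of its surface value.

Set P/P₀ = exp(−z/H) = 0.31, so z = −H ln(0.31).
−ln(0.31) = 1.1712; z = 9480.0 × 1.1712 = 11103 m.

z ≈ 11100 m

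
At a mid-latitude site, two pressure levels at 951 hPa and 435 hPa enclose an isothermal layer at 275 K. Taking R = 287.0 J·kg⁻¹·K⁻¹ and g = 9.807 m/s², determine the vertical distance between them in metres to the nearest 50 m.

Hypsometric equation: Δz = (R T̄/g) ln(P₁/P₂).
R T̄/g = 287.0 × 275 / 9.807 = 8047.8 m.
ln(951/435) = ln(2.1862) = 0.78216.
Δz = 8047.8 × 0.78216 = 6294.7 m.

Δz ≈ 6300 m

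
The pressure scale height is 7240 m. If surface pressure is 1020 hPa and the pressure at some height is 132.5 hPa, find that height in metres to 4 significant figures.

z ≈ 14780 m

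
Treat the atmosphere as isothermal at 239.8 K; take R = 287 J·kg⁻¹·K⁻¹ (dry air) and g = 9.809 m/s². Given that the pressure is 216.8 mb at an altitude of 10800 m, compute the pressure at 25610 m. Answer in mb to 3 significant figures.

Scale height: H = RT/g = 287 × 239.8 / 9.809 = 7016.3 m.
Between two levels, P₂ = P₁ exp(−Δz/H) with Δz = z₂ − z₁.
Δz = 25610 − 10800 = 14810 m; Δz/H = 14810/7016.3 = 2.1108.
P₂ = 216.8 × exp(−2.1108) = 216.8 × 0.12114 = 26.263 mb.

P ≈ 26.3 mb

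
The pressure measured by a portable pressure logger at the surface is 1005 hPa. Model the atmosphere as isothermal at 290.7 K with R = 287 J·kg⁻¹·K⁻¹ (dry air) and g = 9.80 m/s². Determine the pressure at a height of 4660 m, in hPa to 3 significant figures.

Scale height: H = RT/g = 287 × 290.7 / 9.80 = 8513.4 m.
Barometric formula: P = P₀ exp(−z/H).
z/H = 4660.0/8513.4 = 0.54737; exp(−0.54737) = 0.57847.
P = 1005 × 0.57847 = 581.36 hPa.

P ≈ 581 hPa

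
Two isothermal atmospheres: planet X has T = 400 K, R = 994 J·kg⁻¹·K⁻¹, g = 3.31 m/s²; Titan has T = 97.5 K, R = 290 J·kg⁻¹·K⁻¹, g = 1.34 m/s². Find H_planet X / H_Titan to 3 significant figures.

H = RT/g for each body.
H_planet X = 994 × 400 / 3.31 = 120120 m.
H_Titan = 290 × 97.5 / 1.34 = 21101 m.
H_planet X/H_Titan = 120120/21101 = 5.6926.

H_planet X/H_Titan ≈ 5.69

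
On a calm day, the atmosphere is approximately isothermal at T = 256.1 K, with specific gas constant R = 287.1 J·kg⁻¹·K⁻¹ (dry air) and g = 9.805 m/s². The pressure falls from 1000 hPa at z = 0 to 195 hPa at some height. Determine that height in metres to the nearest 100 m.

z ≈ 12300 m

Scale height: H = RT/g = 287.1 × 256.1 / 9.805 = 7498.9 m.
Invert the barometric formula: z = H ln(P₀/P).
P₀/P = 1000/195 = 5.1282; ln(5.1282) = 1.6348.
z = 7498.9 × 1.6348 = 12259 m.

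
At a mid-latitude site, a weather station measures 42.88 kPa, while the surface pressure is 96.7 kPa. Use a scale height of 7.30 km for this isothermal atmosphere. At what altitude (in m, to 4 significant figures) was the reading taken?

z ≈ 5936 m

Invert the barometric formula: z = H ln(P₀/P).
P₀/P = 96.7/42.88 = 2.2551; ln(2.2551) = 0.81319.
z = 7300.0 × 0.81319 = 5936.3 m.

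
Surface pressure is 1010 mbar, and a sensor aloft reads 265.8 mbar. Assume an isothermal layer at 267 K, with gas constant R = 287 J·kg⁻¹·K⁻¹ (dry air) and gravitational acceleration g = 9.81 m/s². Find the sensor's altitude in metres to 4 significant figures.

Scale height: H = RT/g = 287 × 267 / 9.81 = 7811.3 m.
Invert the barometric formula: z = H ln(P₀/P).
P₀/P = 1010/265.8 = 3.7998; ln(3.7998) = 1.3349.
z = 7811.3 × 1.3349 = 10427 m.

z ≈ 10430 m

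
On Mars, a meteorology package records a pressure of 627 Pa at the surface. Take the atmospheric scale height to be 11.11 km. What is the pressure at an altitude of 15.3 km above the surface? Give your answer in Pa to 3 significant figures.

P ≈ 158 Pa

Barometric formula: P = P₀ exp(−z/H).
z/H = 15300/11110 = 1.3771; exp(−1.3771) = 0.25231.
P = 627 × 0.25231 = 158.20 Pa.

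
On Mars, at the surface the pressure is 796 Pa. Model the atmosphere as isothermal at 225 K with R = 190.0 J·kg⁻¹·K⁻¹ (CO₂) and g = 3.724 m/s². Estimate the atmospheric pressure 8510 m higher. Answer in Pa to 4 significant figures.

P ≈ 379.3 Pa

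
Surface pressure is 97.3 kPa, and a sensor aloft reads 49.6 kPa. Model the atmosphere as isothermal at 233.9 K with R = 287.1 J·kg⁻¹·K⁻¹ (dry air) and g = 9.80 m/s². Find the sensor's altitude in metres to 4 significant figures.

Scale height: H = RT/g = 287.1 × 233.9 / 9.80 = 6852.3 m.
Invert the barometric formula: z = H ln(P₀/P).
P₀/P = 97.3/49.6 = 1.9617; ln(1.9617) = 0.67381.
z = 6852.3 × 0.67381 = 4617.1 m.

z ≈ 4617 m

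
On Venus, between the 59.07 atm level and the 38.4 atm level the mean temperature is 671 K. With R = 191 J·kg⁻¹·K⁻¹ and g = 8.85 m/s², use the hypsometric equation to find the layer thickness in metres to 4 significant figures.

Δz ≈ 6237 m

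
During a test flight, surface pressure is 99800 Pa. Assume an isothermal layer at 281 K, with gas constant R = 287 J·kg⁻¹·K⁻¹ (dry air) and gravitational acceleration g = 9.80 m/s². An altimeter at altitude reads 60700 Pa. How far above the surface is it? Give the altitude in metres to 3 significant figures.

Scale height: H = RT/g = 287 × 281 / 9.80 = 8229.3 m.
Invert the barometric formula: z = H ln(P₀/P).
P₀/P = 99800/60700 = 1.6442; ln(1.6442) = 0.49725.
z = 8229.3 × 0.49725 = 4092.0 m.

z ≈ 4090 m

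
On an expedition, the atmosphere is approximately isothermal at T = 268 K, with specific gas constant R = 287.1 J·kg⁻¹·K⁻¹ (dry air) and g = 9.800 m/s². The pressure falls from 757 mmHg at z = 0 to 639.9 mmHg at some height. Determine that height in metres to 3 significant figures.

z ≈ 1320 m

Scale height: H = RT/g = 287.1 × 268 / 9.800 = 7851.3 m.
Invert the barometric formula: z = H ln(P₀/P).
P₀/P = 757/639.9 = 1.1830; ln(1.1830) = 0.16805.
z = 7851.3 × 0.16805 = 1319.4 m.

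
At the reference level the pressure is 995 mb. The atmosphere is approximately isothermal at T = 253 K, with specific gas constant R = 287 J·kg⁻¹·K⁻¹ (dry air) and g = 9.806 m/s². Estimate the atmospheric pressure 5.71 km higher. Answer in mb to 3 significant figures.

P ≈ 460 mb

Scale height: H = RT/g = 287 × 253 / 9.806 = 7404.8 m.
Barometric formula: P = P₀ exp(−z/H).
z/H = 5710.0/7404.8 = 0.77112; exp(−0.77112) = 0.46249.
P = 995 × 0.46249 = 460.18 mb.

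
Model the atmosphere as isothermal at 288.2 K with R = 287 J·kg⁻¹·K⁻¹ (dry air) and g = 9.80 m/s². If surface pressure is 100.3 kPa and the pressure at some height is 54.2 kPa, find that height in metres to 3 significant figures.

z ≈ 5190 m

Scale height: H = RT/g = 287 × 288.2 / 9.80 = 8440.1 m.
Invert the barometric formula: z = H ln(P₀/P).
P₀/P = 100.3/54.2 = 1.8506; ln(1.8506) = 0.61551.
z = 8440.1 × 0.61551 = 5195.0 m.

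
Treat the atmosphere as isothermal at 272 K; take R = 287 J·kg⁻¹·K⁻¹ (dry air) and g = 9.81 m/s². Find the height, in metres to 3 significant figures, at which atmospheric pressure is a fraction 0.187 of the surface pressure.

Scale height: H = RT/g = 287 × 272 / 9.81 = 7957.6 m.
Set P/P₀ = exp(−z/H) = 0.187, so z = −H ln(0.187).
−ln(0.187) = 1.6766; z = 7957.6 × 1.6766 = 13342 m.

z ≈ 13300 m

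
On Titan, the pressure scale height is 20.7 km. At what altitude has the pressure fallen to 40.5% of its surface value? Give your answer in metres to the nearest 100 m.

Set P/P₀ = exp(−z/H) = 0.405, so z = −H ln(0.405).
−ln(0.405) = 0.90387; z = 20700 × 0.90387 = 18710 m.

z ≈ 18700 m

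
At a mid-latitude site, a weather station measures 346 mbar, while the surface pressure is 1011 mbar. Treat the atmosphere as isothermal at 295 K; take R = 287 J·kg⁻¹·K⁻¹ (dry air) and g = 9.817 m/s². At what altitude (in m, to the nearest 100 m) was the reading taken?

z ≈ 9200 m

Scale height: H = RT/g = 287 × 295 / 9.817 = 8624.3 m.
Invert the barometric formula: z = H ln(P₀/P).
P₀/P = 1011/346 = 2.9220; ln(2.9220) = 1.0723.
z = 8624.3 × 1.0723 = 9247.8 m.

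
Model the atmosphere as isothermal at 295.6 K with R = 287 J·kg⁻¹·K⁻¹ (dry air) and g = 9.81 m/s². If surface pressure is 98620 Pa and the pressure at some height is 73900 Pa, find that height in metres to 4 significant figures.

z ≈ 2495 m

Scale height: H = RT/g = 287 × 295.6 / 9.81 = 8648.0 m.
Invert the barometric formula: z = H ln(P₀/P).
P₀/P = 98620/73900 = 1.3345; ln(1.3345) = 0.28856.
z = 8648.0 × 0.28856 = 2495.5 m.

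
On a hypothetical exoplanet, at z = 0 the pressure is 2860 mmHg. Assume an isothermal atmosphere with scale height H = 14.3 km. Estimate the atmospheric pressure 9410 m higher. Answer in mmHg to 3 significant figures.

P ≈ 1480 mmHg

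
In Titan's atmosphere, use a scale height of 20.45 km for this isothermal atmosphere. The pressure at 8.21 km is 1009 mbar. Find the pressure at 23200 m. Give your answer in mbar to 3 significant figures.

P ≈ 485 mbar

Between two levels, P₂ = P₁ exp(−Δz/H) with Δz = z₂ − z₁.
Δz = 23200 − 8210.0 = 14990 m; Δz/H = 14990/20450 = 0.73301.
P₂ = 1009 × exp(−0.73301) = 1009 × 0.48046 = 484.78 mbar.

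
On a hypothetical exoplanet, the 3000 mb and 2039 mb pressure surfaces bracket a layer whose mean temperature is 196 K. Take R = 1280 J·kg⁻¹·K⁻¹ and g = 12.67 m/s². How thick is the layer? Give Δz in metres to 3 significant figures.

Hypsometric equation: Δz = (R T̄/g) ln(P₁/P₂).
R T̄/g = 1280 × 196 / 12.67 = 19801 m.
ln(3000/2039) = ln(1.4713) = 0.38615.
Δz = 19801 × 0.38615 = 7646.2 m.

Δz ≈ 7650 m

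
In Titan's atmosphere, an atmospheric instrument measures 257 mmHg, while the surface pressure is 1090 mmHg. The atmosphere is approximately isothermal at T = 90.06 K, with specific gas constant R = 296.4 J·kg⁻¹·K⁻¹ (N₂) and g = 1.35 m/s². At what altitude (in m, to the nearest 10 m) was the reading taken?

Scale height: H = RT/g = 296.4 × 90.06 / 1.35 = 19773 m.
Invert the barometric formula: z = H ln(P₀/P).
P₀/P = 1090/257 = 4.2412; ln(4.2412) = 1.4448.
z = 19773 × 1.4448 = 28568 m.

z ≈ 28570 m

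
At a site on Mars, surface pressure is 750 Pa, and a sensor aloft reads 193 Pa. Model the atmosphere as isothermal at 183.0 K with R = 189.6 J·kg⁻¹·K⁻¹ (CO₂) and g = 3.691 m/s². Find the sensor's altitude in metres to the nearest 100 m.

z ≈ 12800 m

Scale height: H = RT/g = 189.6 × 183.0 / 3.691 = 9400.4 m.
Invert the barometric formula: z = H ln(P₀/P).
P₀/P = 750/193 = 3.8860; ln(3.8860) = 1.3574.
z = 9400.4 × 1.3574 = 12760 m.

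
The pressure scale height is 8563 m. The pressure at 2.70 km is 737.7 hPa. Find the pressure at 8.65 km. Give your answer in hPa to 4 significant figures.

P ≈ 368.2 hPa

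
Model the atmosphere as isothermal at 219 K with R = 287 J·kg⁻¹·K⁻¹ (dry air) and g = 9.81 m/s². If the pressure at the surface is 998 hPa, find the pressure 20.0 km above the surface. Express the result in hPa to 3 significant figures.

Scale height: H = RT/g = 287 × 219 / 9.81 = 6407.0 m.
Barometric formula: P = P₀ exp(−z/H).
z/H = 20000/6407.0 = 3.1216; exp(−3.1216) = 0.044087.
P = 998 × 0.044087 = 43.999 hPa.

P ≈ 44.0 hPa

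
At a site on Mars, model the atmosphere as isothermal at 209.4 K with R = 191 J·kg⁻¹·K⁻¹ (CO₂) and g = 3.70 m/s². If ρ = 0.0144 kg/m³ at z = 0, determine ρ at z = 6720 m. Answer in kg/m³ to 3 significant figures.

ρ ≈ 0.00773 kg/m³

Scale height: H = RT/g = 191 × 209.4 / 3.70 = 10810 m.
In an isothermal atmosphere, density decays like pressure: ρ = ρ₀ exp(−z/H).
z/H = 6720.0/10810 = 0.62165; exp(−0.62165) = 0.53706.
ρ = 0.0144 × 0.53706 = 0.0077337 kg/m³.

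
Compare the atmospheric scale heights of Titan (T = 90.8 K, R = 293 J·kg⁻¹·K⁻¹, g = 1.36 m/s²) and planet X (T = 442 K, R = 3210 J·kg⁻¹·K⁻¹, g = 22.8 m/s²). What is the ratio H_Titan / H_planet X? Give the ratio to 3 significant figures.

H_Titan/H_planet X ≈ 0.314

H = RT/g for each body.
H_Titan = 293 × 90.8 / 1.36 = 19562 m.
H_planet X = 3210 × 442 / 22.8 = 62229 m.
H_Titan/H_planet X = 19562/62229 = 0.31436.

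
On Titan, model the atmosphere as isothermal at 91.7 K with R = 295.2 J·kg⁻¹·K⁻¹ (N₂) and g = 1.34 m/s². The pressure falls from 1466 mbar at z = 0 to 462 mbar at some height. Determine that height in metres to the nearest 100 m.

Scale height: H = RT/g = 295.2 × 91.7 / 1.34 = 20201 m.
Invert the barometric formula: z = H ln(P₀/P).
P₀/P = 1466/462 = 3.1732; ln(3.1732) = 1.1547.
z = 20201 × 1.1547 = 23326 m.

z ≈ 23300 m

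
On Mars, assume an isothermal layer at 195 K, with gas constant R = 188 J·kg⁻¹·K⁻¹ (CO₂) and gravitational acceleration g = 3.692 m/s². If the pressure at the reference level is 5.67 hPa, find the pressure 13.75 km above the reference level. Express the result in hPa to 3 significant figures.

Scale height: H = RT/g = 188 × 195 / 3.692 = 9929.6 m.
Barometric formula: P = P₀ exp(−z/H).
z/H = 13750/9929.6 = 1.3847; exp(−1.3847) = 0.25040.
P = 5.67 × 0.25040 = 1.4198 hPa.

P ≈ 1.42 hPa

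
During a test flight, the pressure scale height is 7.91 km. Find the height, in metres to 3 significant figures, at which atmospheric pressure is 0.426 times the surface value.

z ≈ 6750 m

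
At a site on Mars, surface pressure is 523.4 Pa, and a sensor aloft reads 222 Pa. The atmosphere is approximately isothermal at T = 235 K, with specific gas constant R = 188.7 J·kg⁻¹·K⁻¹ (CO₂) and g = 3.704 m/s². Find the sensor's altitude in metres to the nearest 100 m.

Scale height: H = RT/g = 188.7 × 235 / 3.704 = 11972 m.
Invert the barometric formula: z = H ln(P₀/P).
P₀/P = 523.4/222 = 2.3577; ln(2.3577) = 0.85769.
z = 11972 × 0.85769 = 10268 m.

z ≈ 10300 m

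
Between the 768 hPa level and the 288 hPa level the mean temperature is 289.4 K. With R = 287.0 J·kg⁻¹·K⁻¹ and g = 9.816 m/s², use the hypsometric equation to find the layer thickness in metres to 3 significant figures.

Δz ≈ 8300 m

Hypsometric equation: Δz = (R T̄/g) ln(P₁/P₂).
R T̄/g = 287.0 × 289.4 / 9.816 = 8461.5 m.
ln(768/288) = ln(2.6667) = 0.98084.
Δz = 8461.5 × 0.98084 = 8299.4 m.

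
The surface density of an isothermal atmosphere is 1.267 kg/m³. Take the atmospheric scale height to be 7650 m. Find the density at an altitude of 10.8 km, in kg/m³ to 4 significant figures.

ρ ≈ 0.3088 kg/m³

In an isothermal atmosphere, density decays like pressure: ρ = ρ₀ exp(−z/H).
z/H = 10800/7650.0 = 1.4118; exp(−1.4118) = 0.24370.
ρ = 1.267 × 0.24370 = 0.30877 kg/m³.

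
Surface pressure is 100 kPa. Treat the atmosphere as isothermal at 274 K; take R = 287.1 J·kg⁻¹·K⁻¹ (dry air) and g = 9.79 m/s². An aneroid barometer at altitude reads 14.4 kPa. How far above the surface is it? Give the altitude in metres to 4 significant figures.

z ≈ 15570 m

Scale height: H = RT/g = 287.1 × 274 / 9.79 = 8035.3 m.
Invert the barometric formula: z = H ln(P₀/P).
P₀/P = 100/14.4 = 6.9444; ln(6.9444) = 1.9379.
z = 8035.3 × 1.9379 = 15572 m.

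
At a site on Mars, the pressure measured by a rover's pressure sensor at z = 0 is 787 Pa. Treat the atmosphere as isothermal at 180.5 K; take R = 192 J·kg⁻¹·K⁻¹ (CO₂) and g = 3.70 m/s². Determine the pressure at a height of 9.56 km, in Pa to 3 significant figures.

P ≈ 284 Pa

Scale height: H = RT/g = 192 × 180.5 / 3.70 = 9366.5 m.
Barometric formula: P = P₀ exp(−z/H).
z/H = 9560.0/9366.5 = 1.0207; exp(−1.0207) = 0.36034.
P = 787 × 0.36034 = 283.59 Pa.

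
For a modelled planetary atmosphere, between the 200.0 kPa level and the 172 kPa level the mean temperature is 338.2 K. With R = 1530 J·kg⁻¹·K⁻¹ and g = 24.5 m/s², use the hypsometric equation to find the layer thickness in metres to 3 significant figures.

Hypsometric equation: Δz = (R T̄/g) ln(P₁/P₂).
R T̄/g = 1530 × 338.2 / 24.5 = 21120 m.
ln(200.0/172) = ln(1.1628) = 0.15083.
Δz = 21120 × 0.15083 = 3185.5 m.

Δz ≈ 3190 m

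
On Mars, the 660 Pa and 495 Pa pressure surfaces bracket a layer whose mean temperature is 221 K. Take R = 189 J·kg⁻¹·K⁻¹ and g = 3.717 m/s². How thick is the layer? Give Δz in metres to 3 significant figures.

Hypsometric equation: Δz = (R T̄/g) ln(P₁/P₂).
R T̄/g = 189 × 221 / 3.717 = 11237 m.
ln(660/495) = ln(1.3333) = 0.28766.
Δz = 11237 × 0.28766 = 3232.4 m.

Δz ≈ 3230 m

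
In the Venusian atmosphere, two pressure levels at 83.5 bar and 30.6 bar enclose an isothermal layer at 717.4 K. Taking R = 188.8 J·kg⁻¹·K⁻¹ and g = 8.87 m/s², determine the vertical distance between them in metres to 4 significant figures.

Δz ≈ 15330 m

Hypsometric equation: Δz = (R T̄/g) ln(P₁/P₂).
R T̄/g = 188.8 × 717.4 / 8.87 = 15270 m.
ln(83.5/30.6) = ln(2.7288) = 1.0039.
Δz = 15270 × 1.0039 = 15330 m.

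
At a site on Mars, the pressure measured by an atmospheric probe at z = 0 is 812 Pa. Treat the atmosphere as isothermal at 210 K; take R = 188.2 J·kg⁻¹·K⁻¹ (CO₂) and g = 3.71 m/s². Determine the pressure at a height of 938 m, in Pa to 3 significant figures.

Scale height: H = RT/g = 188.2 × 210 / 3.71 = 10653 m.
Barometric formula: P = P₀ exp(−z/H).
z/H = 938.00/10653 = 0.088050; exp(−0.088050) = 0.91572.
P = 812 × 0.91572 = 743.56 Pa.

P ≈ 744 Pa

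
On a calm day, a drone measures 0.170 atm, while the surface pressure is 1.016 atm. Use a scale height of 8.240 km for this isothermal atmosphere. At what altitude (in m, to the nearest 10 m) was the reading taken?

Invert the barometric formula: z = H ln(P₀/P).
P₀/P = 1.016/0.170 = 5.9765; ln(5.9765) = 1.7878.
z = 8240.0 × 1.7878 = 14731 m.

z ≈ 14730 m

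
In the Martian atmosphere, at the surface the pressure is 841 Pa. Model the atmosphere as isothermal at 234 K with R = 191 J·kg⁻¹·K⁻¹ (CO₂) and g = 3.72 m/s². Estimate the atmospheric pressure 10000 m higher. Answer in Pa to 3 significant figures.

Scale height: H = RT/g = 191 × 234 / 3.72 = 12015 m.
Barometric formula: P = P₀ exp(−z/H).
z/H = 10000/12015 = 0.83229; exp(−0.83229) = 0.43505.
P = 841 × 0.43505 = 365.88 Pa.

P ≈ 366 Pa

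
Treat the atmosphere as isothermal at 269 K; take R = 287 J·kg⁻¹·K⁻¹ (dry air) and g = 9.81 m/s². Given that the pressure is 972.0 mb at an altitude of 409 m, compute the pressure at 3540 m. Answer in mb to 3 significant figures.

Scale height: H = RT/g = 287 × 269 / 9.81 = 7869.8 m.
Between two levels, P₂ = P₁ exp(−Δz/H) with Δz = z₂ − z₁.
Δz = 3540.0 − 409.00 = 3131.0 m; Δz/H = 3131.0/7869.8 = 0.39785.
P₂ = 972.0 × exp(−0.39785) = 972.0 × 0.67176 = 652.95 mb.

P ≈ 653 mb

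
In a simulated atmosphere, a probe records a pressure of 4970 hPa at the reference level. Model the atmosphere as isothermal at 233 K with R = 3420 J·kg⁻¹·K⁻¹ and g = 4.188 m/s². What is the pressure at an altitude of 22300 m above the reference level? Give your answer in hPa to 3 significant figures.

P ≈ 4420 hPa

Scale height: H = RT/g = 3420 × 233 / 4.188 = 190270 m.
Barometric formula: P = P₀ exp(−z/H).
z/H = 22300/190270 = 0.11720; exp(−0.11720) = 0.88941.
P = 4970 × 0.88941 = 4420.4 hPa.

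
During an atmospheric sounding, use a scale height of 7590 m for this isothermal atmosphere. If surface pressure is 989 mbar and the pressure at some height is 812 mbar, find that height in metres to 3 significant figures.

Invert the barometric formula: z = H ln(P₀/P).
P₀/P = 989/812 = 1.2180; ln(1.2180) = 0.19721.
z = 7590.0 × 0.19721 = 1496.8 m.

z ≈ 1500 m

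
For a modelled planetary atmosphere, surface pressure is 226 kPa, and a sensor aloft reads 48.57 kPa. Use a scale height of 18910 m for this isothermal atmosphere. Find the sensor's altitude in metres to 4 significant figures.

Invert the barometric formula: z = H ln(P₀/P).
P₀/P = 226/48.57 = 4.6531; ln(4.6531) = 1.5375.
z = 18910 × 1.5375 = 29074 m.

z ≈ 29070 m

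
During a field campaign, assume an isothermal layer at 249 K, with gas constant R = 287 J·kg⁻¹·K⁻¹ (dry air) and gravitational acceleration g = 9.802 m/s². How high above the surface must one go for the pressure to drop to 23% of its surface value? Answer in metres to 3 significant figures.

z ≈ 10700 m

Scale height: H = RT/g = 287 × 249 / 9.802 = 7290.7 m.
Set P/P₀ = exp(−z/H) = 0.23, so z = −H ln(0.23).
−ln(0.23) = 1.4697; z = 7290.7 × 1.4697 = 10715 m.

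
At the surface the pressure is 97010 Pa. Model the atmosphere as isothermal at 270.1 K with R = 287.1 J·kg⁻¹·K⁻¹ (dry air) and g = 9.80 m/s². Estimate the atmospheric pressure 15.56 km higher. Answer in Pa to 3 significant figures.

Scale height: H = RT/g = 287.1 × 270.1 / 9.80 = 7912.8 m.
Barometric formula: P = P₀ exp(−z/H).
z/H = 15560/7912.8 = 1.9664; exp(−1.9664) = 0.13996.
P = 97010 × 0.13996 = 13578 Pa.

P ≈ 13600 Pa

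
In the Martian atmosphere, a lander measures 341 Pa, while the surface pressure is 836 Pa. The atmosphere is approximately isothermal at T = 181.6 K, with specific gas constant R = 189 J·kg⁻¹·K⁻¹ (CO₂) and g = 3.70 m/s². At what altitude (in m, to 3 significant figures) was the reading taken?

z ≈ 8320 m

Scale height: H = RT/g = 189 × 181.6 / 3.70 = 9276.3 m.
Invert the barometric formula: z = H ln(P₀/P).
P₀/P = 836/341 = 2.4516; ln(2.4516) = 0.89674.
z = 9276.3 × 0.89674 = 8318.4 m.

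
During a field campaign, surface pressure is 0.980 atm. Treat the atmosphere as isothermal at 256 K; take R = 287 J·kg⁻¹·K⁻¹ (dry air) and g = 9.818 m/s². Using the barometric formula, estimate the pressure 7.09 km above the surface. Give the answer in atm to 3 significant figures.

P ≈ 0.380 atm

Scale height: H = RT/g = 287 × 256 / 9.818 = 7483.4 m.
Barometric formula: P = P₀ exp(−z/H).
z/H = 7090.0/7483.4 = 0.94743; exp(−0.94743) = 0.38774.
P = 0.980 × 0.38774 = 0.37999 atm.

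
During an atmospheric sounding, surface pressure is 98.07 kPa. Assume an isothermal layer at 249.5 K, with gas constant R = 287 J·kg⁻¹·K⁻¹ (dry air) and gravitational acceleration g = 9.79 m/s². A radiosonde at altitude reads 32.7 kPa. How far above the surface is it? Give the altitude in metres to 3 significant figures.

z ≈ 8030 m

Scale height: H = RT/g = 287 × 249.5 / 9.79 = 7314.2 m.
Invert the barometric formula: z = H ln(P₀/P).
P₀/P = 98.07/32.7 = 2.9991; ln(2.9991) = 1.0983.
z = 7314.2 × 1.0983 = 8033.2 m.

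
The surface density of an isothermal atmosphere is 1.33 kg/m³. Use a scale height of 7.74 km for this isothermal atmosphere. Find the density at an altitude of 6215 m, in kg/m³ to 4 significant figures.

In an isothermal atmosphere, density decays like pressure: ρ = ρ₀ exp(−z/H).
z/H = 6215.0/7740.0 = 0.80297; exp(−0.80297) = 0.44800.
ρ = 1.33 × 0.44800 = 0.59584 kg/m³.

ρ ≈ 0.5958 kg/m³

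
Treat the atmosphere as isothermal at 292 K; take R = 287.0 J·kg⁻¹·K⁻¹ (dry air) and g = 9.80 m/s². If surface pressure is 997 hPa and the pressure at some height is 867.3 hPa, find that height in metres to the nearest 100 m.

z ≈ 1200 m

Scale height: H = RT/g = 287.0 × 292 / 9.80 = 8551.4 m.
Invert the barometric formula: z = H ln(P₀/P).
P₀/P = 997/867.3 = 1.1495; ln(1.1495) = 0.13933.
z = 8551.4 × 0.13933 = 1191.5 m.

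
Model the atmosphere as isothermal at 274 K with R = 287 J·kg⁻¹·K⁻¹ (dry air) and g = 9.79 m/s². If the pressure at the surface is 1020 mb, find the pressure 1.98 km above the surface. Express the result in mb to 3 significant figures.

P ≈ 797 mb

Scale height: H = RT/g = 287 × 274 / 9.79 = 8032.5 m.
Barometric formula: P = P₀ exp(−z/H).
z/H = 1980.0/8032.5 = 0.24650; exp(−0.24650) = 0.78153.
P = 1020 × 0.78153 = 797.16 mb.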